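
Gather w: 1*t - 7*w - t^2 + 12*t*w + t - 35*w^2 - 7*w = -t^2 + 2*t - 35*w^2 + w*(12*t - 14)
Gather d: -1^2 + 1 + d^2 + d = d^2 + d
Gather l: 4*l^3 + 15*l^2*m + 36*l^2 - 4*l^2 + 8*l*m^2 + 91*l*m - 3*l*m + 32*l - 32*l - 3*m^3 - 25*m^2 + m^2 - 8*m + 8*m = 4*l^3 + l^2*(15*m + 32) + l*(8*m^2 + 88*m) - 3*m^3 - 24*m^2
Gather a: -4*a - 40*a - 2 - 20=-44*a - 22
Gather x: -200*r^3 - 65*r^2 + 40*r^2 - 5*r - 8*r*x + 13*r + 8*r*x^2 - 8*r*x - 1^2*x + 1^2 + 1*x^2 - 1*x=-200*r^3 - 25*r^2 + 8*r + x^2*(8*r + 1) + x*(-16*r - 2) + 1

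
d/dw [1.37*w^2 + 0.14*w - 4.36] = 2.74*w + 0.14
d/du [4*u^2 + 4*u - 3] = 8*u + 4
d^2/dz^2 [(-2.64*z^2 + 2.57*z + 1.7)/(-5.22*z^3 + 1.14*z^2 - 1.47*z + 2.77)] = (143.871552*z^6 - 420.170328*z^5 - 585.65268*z^4 + 737.89074*z^3 - 587.472048*z^2 - 81.699444*z + 22.972806)/(142.236648*z^9 - 93.189528*z^8 + 140.51718*z^7 - 280.401804*z^6 + 138.473226*z^5 - 145.721862*z^4 + 151.185933*z^3 - 44.198397*z^2 + 33.837489*z - 21.253933)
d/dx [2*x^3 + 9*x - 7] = 6*x^2 + 9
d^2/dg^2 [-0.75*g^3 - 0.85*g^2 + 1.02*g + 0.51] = -4.5*g - 1.7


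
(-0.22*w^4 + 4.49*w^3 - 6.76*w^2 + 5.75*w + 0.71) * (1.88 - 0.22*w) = 0.0484*w^5 - 1.4014*w^4 + 9.9284*w^3 - 13.9738*w^2 + 10.6538*w + 1.3348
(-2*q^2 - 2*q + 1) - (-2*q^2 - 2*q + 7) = -6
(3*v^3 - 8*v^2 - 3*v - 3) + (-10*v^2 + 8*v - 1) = 3*v^3 - 18*v^2 + 5*v - 4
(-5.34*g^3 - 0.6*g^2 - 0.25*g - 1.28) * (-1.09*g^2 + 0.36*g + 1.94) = 5.8206*g^5 - 1.2684*g^4 - 10.3031*g^3 + 0.1412*g^2 - 0.9458*g - 2.4832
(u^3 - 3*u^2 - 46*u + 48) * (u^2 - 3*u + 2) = u^5 - 6*u^4 - 35*u^3 + 180*u^2 - 236*u + 96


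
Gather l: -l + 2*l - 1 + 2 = l + 1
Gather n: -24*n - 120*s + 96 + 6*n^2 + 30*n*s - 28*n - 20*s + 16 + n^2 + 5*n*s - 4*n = 7*n^2 + n*(35*s - 56) - 140*s + 112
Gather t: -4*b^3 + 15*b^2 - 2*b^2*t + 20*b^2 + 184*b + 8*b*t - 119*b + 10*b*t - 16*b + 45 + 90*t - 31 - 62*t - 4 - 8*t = -4*b^3 + 35*b^2 + 49*b + t*(-2*b^2 + 18*b + 20) + 10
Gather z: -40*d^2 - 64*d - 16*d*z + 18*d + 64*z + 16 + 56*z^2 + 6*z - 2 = -40*d^2 - 46*d + 56*z^2 + z*(70 - 16*d) + 14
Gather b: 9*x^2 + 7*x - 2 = 9*x^2 + 7*x - 2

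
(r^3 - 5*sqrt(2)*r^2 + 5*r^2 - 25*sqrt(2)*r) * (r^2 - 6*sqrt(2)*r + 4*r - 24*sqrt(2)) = r^5 - 11*sqrt(2)*r^4 + 9*r^4 - 99*sqrt(2)*r^3 + 80*r^3 - 220*sqrt(2)*r^2 + 540*r^2 + 1200*r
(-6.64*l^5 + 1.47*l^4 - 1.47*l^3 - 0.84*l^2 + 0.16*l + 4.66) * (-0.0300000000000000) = 0.1992*l^5 - 0.0441*l^4 + 0.0441*l^3 + 0.0252*l^2 - 0.0048*l - 0.1398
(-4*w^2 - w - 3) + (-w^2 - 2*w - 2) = -5*w^2 - 3*w - 5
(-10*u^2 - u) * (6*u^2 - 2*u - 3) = -60*u^4 + 14*u^3 + 32*u^2 + 3*u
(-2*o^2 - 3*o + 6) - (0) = -2*o^2 - 3*o + 6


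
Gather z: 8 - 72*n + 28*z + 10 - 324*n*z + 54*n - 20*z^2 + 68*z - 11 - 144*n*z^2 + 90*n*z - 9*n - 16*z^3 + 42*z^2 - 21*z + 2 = -27*n - 16*z^3 + z^2*(22 - 144*n) + z*(75 - 234*n) + 9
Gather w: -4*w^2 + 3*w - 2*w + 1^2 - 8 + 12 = -4*w^2 + w + 5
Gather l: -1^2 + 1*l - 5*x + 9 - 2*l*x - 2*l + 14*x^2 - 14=l*(-2*x - 1) + 14*x^2 - 5*x - 6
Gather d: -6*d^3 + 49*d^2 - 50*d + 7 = -6*d^3 + 49*d^2 - 50*d + 7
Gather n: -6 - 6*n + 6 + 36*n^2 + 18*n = 36*n^2 + 12*n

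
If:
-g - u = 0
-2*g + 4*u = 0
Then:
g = 0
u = 0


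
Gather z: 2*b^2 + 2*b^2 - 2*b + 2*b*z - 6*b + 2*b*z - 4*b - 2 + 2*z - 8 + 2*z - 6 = 4*b^2 - 12*b + z*(4*b + 4) - 16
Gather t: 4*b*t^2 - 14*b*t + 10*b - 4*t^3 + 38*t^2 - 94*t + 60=10*b - 4*t^3 + t^2*(4*b + 38) + t*(-14*b - 94) + 60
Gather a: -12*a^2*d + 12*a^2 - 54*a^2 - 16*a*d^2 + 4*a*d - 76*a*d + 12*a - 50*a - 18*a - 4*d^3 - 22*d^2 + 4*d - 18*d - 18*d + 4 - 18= a^2*(-12*d - 42) + a*(-16*d^2 - 72*d - 56) - 4*d^3 - 22*d^2 - 32*d - 14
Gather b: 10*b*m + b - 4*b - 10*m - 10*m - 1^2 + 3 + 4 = b*(10*m - 3) - 20*m + 6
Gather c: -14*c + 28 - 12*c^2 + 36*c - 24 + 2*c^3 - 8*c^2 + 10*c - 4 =2*c^3 - 20*c^2 + 32*c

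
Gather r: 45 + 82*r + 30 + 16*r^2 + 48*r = 16*r^2 + 130*r + 75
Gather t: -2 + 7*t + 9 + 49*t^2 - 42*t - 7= 49*t^2 - 35*t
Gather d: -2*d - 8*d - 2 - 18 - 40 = -10*d - 60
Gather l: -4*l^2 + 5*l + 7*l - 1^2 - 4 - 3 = -4*l^2 + 12*l - 8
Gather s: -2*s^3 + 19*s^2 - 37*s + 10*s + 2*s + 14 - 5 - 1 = -2*s^3 + 19*s^2 - 25*s + 8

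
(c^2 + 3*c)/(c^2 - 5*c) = (c + 3)/(c - 5)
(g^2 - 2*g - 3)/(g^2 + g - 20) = (g^2 - 2*g - 3)/(g^2 + g - 20)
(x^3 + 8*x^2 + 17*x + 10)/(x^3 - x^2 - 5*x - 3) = (x^2 + 7*x + 10)/(x^2 - 2*x - 3)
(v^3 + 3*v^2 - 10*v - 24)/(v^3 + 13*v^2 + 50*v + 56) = (v - 3)/(v + 7)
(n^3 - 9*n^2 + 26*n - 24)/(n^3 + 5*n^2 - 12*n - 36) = (n^2 - 6*n + 8)/(n^2 + 8*n + 12)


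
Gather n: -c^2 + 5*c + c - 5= -c^2 + 6*c - 5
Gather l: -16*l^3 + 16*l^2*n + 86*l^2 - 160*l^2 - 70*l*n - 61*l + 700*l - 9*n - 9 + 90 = -16*l^3 + l^2*(16*n - 74) + l*(639 - 70*n) - 9*n + 81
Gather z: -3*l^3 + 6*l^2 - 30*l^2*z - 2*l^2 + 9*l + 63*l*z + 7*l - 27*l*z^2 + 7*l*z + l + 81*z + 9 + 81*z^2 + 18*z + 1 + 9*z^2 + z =-3*l^3 + 4*l^2 + 17*l + z^2*(90 - 27*l) + z*(-30*l^2 + 70*l + 100) + 10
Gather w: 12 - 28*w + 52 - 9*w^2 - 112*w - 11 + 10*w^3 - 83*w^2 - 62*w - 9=10*w^3 - 92*w^2 - 202*w + 44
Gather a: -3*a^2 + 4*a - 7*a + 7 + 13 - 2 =-3*a^2 - 3*a + 18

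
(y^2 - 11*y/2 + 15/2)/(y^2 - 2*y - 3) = (y - 5/2)/(y + 1)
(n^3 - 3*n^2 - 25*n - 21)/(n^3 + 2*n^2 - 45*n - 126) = (n + 1)/(n + 6)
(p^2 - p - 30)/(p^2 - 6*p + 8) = (p^2 - p - 30)/(p^2 - 6*p + 8)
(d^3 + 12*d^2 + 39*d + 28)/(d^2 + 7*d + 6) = (d^2 + 11*d + 28)/(d + 6)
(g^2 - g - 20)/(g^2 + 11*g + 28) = (g - 5)/(g + 7)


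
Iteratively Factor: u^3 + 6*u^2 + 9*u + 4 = (u + 1)*(u^2 + 5*u + 4) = (u + 1)^2*(u + 4)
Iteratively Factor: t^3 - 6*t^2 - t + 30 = (t - 5)*(t^2 - t - 6) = (t - 5)*(t + 2)*(t - 3)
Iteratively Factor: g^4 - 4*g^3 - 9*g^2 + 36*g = (g - 4)*(g^3 - 9*g) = g*(g - 4)*(g^2 - 9) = g*(g - 4)*(g + 3)*(g - 3)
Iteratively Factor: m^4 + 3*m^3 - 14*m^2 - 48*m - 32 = (m + 1)*(m^3 + 2*m^2 - 16*m - 32) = (m - 4)*(m + 1)*(m^2 + 6*m + 8) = (m - 4)*(m + 1)*(m + 2)*(m + 4)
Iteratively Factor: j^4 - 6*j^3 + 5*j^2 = (j - 5)*(j^3 - j^2) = j*(j - 5)*(j^2 - j) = j*(j - 5)*(j - 1)*(j)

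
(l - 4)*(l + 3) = l^2 - l - 12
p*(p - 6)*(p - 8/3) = p^3 - 26*p^2/3 + 16*p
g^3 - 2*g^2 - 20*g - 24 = (g - 6)*(g + 2)^2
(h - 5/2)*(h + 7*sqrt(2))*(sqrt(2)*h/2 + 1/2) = sqrt(2)*h^3/2 - 5*sqrt(2)*h^2/4 + 15*h^2/2 - 75*h/4 + 7*sqrt(2)*h/2 - 35*sqrt(2)/4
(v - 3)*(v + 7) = v^2 + 4*v - 21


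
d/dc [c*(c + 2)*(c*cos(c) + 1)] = -c*(c + 2)*(c*sin(c) - cos(c)) + c*(c*cos(c) + 1) + (c + 2)*(c*cos(c) + 1)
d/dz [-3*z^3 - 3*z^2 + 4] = 3*z*(-3*z - 2)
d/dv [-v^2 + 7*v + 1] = 7 - 2*v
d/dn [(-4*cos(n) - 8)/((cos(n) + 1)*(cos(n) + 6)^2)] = 4*(2*sin(n)^2 - 7*cos(n) - 12)*sin(n)/((cos(n) + 1)^2*(cos(n) + 6)^3)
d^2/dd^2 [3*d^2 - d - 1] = 6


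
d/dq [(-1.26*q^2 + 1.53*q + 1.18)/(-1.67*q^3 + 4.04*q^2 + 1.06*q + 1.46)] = (-2.1042*q^4 + 5.1102*q^3 - 1.605*q^2 - 13.2136*q + 0.983)/(2.7889*q^6 - 13.4936*q^5 + 12.7812*q^4 + 3.6884*q^3 + 12.9204*q^2 + 3.0952*q + 2.1316)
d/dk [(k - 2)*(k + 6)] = 2*k + 4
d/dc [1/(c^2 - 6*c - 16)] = 2*(3 - c)/(-c^2 + 6*c + 16)^2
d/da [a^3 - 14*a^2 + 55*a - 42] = 3*a^2 - 28*a + 55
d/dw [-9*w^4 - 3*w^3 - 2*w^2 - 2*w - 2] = -36*w^3 - 9*w^2 - 4*w - 2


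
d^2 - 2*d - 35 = (d - 7)*(d + 5)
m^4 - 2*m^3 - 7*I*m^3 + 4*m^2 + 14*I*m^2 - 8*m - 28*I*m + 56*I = (m - 2)*(m - 7*I)*(m - 2*I)*(m + 2*I)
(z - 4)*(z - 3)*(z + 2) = z^3 - 5*z^2 - 2*z + 24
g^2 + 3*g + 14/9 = (g + 2/3)*(g + 7/3)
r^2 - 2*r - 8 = (r - 4)*(r + 2)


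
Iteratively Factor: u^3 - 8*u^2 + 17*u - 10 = (u - 1)*(u^2 - 7*u + 10) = (u - 2)*(u - 1)*(u - 5)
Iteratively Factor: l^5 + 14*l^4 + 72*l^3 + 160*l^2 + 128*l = (l + 4)*(l^4 + 10*l^3 + 32*l^2 + 32*l) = l*(l + 4)*(l^3 + 10*l^2 + 32*l + 32) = l*(l + 2)*(l + 4)*(l^2 + 8*l + 16) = l*(l + 2)*(l + 4)^2*(l + 4)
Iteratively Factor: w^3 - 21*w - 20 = (w + 4)*(w^2 - 4*w - 5) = (w + 1)*(w + 4)*(w - 5)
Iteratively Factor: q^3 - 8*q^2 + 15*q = (q)*(q^2 - 8*q + 15) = q*(q - 3)*(q - 5)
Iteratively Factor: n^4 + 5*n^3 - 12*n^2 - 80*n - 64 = (n + 1)*(n^3 + 4*n^2 - 16*n - 64) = (n + 1)*(n + 4)*(n^2 - 16) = (n + 1)*(n + 4)^2*(n - 4)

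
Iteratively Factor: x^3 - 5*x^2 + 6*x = (x - 2)*(x^2 - 3*x) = x*(x - 2)*(x - 3)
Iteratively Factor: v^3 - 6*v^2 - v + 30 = (v + 2)*(v^2 - 8*v + 15) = (v - 3)*(v + 2)*(v - 5)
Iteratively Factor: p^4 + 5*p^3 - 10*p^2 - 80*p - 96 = (p + 3)*(p^3 + 2*p^2 - 16*p - 32) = (p + 2)*(p + 3)*(p^2 - 16) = (p - 4)*(p + 2)*(p + 3)*(p + 4)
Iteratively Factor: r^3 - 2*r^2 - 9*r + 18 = (r - 3)*(r^2 + r - 6) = (r - 3)*(r + 3)*(r - 2)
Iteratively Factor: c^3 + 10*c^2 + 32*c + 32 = (c + 4)*(c^2 + 6*c + 8) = (c + 2)*(c + 4)*(c + 4)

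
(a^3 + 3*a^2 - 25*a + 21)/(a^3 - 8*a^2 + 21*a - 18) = (a^2 + 6*a - 7)/(a^2 - 5*a + 6)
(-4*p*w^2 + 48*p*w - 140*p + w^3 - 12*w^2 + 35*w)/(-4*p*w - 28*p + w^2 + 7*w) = (w^2 - 12*w + 35)/(w + 7)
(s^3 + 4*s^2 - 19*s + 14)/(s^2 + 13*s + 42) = (s^2 - 3*s + 2)/(s + 6)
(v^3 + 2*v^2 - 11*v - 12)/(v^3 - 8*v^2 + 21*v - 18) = (v^2 + 5*v + 4)/(v^2 - 5*v + 6)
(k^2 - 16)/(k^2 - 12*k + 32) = (k + 4)/(k - 8)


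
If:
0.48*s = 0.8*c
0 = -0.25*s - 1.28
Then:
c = -3.07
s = -5.12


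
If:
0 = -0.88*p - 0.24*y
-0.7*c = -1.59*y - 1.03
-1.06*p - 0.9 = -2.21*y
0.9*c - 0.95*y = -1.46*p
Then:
No Solution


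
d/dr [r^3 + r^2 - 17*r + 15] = 3*r^2 + 2*r - 17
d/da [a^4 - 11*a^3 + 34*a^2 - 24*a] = 4*a^3 - 33*a^2 + 68*a - 24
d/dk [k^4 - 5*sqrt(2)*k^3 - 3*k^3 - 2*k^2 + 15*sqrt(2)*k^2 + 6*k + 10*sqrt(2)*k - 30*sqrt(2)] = 4*k^3 - 15*sqrt(2)*k^2 - 9*k^2 - 4*k + 30*sqrt(2)*k + 6 + 10*sqrt(2)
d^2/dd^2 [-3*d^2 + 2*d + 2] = -6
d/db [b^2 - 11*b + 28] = 2*b - 11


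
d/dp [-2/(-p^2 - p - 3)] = 2*(-2*p - 1)/(p^2 + p + 3)^2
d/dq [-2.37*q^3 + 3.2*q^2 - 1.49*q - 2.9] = -7.11*q^2 + 6.4*q - 1.49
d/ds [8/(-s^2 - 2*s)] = 16*(s + 1)/(s^2*(s + 2)^2)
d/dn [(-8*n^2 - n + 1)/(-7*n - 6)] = (56*n^2 + 96*n + 13)/(49*n^2 + 84*n + 36)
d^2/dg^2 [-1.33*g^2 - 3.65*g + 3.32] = -2.66000000000000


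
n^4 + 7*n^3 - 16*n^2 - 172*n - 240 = (n - 5)*(n + 2)*(n + 4)*(n + 6)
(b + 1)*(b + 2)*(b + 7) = b^3 + 10*b^2 + 23*b + 14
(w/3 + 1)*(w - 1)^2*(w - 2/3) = w^4/3 + w^3/9 - 17*w^2/9 + 19*w/9 - 2/3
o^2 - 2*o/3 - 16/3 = (o - 8/3)*(o + 2)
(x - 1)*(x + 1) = x^2 - 1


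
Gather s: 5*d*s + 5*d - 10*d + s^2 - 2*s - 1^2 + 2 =-5*d + s^2 + s*(5*d - 2) + 1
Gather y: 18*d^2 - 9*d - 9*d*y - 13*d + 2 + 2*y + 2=18*d^2 - 22*d + y*(2 - 9*d) + 4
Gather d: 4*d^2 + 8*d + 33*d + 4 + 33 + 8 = 4*d^2 + 41*d + 45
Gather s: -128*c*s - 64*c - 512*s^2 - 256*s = -64*c - 512*s^2 + s*(-128*c - 256)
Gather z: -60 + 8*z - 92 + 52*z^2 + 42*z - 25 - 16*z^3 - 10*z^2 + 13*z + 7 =-16*z^3 + 42*z^2 + 63*z - 170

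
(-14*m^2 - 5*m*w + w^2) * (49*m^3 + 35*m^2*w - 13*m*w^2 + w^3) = -686*m^5 - 735*m^4*w + 56*m^3*w^2 + 86*m^2*w^3 - 18*m*w^4 + w^5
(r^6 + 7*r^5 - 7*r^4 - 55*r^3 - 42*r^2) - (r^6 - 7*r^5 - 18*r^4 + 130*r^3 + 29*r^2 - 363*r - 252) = 14*r^5 + 11*r^4 - 185*r^3 - 71*r^2 + 363*r + 252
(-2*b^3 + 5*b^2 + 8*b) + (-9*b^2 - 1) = -2*b^3 - 4*b^2 + 8*b - 1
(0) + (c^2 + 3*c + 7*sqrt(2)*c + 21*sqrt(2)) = c^2 + 3*c + 7*sqrt(2)*c + 21*sqrt(2)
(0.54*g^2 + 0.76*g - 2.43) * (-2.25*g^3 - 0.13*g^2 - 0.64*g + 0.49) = -1.215*g^5 - 1.7802*g^4 + 5.0231*g^3 + 0.0941*g^2 + 1.9276*g - 1.1907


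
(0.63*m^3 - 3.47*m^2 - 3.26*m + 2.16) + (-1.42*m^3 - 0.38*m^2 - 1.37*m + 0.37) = -0.79*m^3 - 3.85*m^2 - 4.63*m + 2.53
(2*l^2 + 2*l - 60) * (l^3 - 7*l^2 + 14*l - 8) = 2*l^5 - 12*l^4 - 46*l^3 + 432*l^2 - 856*l + 480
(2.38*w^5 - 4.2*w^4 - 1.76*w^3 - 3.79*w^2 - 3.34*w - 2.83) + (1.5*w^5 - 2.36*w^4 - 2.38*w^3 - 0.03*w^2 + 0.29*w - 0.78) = 3.88*w^5 - 6.56*w^4 - 4.14*w^3 - 3.82*w^2 - 3.05*w - 3.61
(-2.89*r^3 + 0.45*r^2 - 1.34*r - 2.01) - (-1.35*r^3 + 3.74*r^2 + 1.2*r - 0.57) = -1.54*r^3 - 3.29*r^2 - 2.54*r - 1.44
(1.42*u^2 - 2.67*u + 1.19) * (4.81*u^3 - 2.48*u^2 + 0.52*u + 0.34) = 6.8302*u^5 - 16.3643*u^4 + 13.0839*u^3 - 3.8568*u^2 - 0.289*u + 0.4046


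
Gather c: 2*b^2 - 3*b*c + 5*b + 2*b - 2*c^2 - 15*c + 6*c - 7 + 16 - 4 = 2*b^2 + 7*b - 2*c^2 + c*(-3*b - 9) + 5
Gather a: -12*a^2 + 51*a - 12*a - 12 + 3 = -12*a^2 + 39*a - 9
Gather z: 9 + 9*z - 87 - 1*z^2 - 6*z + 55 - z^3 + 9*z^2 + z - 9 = -z^3 + 8*z^2 + 4*z - 32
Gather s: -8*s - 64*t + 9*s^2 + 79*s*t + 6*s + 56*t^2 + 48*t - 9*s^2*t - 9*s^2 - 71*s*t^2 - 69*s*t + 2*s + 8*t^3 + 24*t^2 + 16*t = -9*s^2*t + s*(-71*t^2 + 10*t) + 8*t^3 + 80*t^2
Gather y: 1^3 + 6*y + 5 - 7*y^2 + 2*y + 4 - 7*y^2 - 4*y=-14*y^2 + 4*y + 10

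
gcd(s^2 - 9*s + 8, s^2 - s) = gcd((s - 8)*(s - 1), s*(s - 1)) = s - 1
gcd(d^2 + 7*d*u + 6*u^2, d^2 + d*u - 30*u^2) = d + 6*u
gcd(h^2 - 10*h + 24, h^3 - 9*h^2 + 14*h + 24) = h^2 - 10*h + 24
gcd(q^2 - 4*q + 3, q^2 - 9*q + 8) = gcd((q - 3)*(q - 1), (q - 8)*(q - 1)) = q - 1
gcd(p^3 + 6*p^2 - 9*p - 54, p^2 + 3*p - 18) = p^2 + 3*p - 18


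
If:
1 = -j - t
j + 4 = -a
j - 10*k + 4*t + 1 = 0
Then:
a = t - 3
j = -t - 1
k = 3*t/10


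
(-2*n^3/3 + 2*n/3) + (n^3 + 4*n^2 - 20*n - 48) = n^3/3 + 4*n^2 - 58*n/3 - 48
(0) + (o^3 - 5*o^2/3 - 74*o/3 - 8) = o^3 - 5*o^2/3 - 74*o/3 - 8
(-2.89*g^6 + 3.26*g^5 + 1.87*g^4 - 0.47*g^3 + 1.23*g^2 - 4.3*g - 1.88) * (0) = 0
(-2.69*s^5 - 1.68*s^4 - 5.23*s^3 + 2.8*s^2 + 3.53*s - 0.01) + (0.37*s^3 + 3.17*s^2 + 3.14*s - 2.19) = -2.69*s^5 - 1.68*s^4 - 4.86*s^3 + 5.97*s^2 + 6.67*s - 2.2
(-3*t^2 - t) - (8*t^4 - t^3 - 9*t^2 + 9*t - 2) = -8*t^4 + t^3 + 6*t^2 - 10*t + 2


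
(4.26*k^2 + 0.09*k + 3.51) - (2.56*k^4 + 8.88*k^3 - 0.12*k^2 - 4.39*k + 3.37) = -2.56*k^4 - 8.88*k^3 + 4.38*k^2 + 4.48*k + 0.14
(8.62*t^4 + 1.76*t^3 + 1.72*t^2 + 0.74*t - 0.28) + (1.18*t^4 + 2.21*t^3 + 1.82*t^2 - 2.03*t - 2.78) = 9.8*t^4 + 3.97*t^3 + 3.54*t^2 - 1.29*t - 3.06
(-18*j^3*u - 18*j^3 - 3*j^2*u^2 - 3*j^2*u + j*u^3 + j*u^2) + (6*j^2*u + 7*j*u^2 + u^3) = -18*j^3*u - 18*j^3 - 3*j^2*u^2 + 3*j^2*u + j*u^3 + 8*j*u^2 + u^3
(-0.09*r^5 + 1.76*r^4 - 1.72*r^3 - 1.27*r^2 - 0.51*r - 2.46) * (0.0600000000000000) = -0.0054*r^5 + 0.1056*r^4 - 0.1032*r^3 - 0.0762*r^2 - 0.0306*r - 0.1476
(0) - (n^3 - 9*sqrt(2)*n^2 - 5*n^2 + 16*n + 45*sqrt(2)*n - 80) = -n^3 + 5*n^2 + 9*sqrt(2)*n^2 - 45*sqrt(2)*n - 16*n + 80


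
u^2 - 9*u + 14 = (u - 7)*(u - 2)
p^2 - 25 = (p - 5)*(p + 5)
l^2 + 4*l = l*(l + 4)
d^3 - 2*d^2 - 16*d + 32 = (d - 4)*(d - 2)*(d + 4)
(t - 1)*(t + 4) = t^2 + 3*t - 4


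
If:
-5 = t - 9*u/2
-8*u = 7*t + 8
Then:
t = -152/79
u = 54/79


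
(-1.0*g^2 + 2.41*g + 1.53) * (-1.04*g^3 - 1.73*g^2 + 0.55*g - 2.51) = 1.04*g^5 - 0.7764*g^4 - 6.3105*g^3 + 1.1886*g^2 - 5.2076*g - 3.8403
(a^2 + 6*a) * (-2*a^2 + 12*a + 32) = -2*a^4 + 104*a^2 + 192*a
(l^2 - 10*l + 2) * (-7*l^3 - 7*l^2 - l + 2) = -7*l^5 + 63*l^4 + 55*l^3 - 2*l^2 - 22*l + 4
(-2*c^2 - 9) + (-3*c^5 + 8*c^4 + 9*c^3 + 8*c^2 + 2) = -3*c^5 + 8*c^4 + 9*c^3 + 6*c^2 - 7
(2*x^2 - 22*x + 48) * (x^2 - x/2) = 2*x^4 - 23*x^3 + 59*x^2 - 24*x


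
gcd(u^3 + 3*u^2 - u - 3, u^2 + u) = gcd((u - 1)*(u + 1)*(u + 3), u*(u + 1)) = u + 1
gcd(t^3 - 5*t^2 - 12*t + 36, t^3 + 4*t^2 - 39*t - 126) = t^2 - 3*t - 18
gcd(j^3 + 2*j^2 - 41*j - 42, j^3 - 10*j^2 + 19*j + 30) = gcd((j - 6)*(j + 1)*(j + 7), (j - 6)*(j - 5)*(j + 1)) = j^2 - 5*j - 6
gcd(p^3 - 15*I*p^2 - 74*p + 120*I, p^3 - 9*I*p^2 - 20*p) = p^2 - 9*I*p - 20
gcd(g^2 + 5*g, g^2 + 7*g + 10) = g + 5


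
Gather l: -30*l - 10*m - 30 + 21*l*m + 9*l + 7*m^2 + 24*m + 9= l*(21*m - 21) + 7*m^2 + 14*m - 21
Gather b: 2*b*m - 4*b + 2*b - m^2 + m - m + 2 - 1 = b*(2*m - 2) - m^2 + 1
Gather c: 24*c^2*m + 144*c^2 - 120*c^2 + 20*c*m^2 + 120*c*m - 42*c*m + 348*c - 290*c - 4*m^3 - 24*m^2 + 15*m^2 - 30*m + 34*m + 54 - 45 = c^2*(24*m + 24) + c*(20*m^2 + 78*m + 58) - 4*m^3 - 9*m^2 + 4*m + 9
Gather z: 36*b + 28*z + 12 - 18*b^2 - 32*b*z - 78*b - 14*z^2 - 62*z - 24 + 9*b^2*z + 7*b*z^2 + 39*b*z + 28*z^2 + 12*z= -18*b^2 - 42*b + z^2*(7*b + 14) + z*(9*b^2 + 7*b - 22) - 12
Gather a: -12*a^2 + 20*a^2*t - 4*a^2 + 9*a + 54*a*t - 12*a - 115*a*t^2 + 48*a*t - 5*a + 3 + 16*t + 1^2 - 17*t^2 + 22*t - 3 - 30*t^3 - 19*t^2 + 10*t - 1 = a^2*(20*t - 16) + a*(-115*t^2 + 102*t - 8) - 30*t^3 - 36*t^2 + 48*t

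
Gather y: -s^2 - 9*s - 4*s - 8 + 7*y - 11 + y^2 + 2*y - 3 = -s^2 - 13*s + y^2 + 9*y - 22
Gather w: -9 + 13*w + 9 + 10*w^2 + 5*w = 10*w^2 + 18*w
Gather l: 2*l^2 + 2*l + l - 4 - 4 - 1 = 2*l^2 + 3*l - 9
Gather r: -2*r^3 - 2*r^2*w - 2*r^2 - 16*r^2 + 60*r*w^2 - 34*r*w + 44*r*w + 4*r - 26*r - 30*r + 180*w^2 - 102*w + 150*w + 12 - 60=-2*r^3 + r^2*(-2*w - 18) + r*(60*w^2 + 10*w - 52) + 180*w^2 + 48*w - 48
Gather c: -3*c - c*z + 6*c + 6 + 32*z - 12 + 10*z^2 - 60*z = c*(3 - z) + 10*z^2 - 28*z - 6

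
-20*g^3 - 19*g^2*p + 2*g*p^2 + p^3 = (-4*g + p)*(g + p)*(5*g + p)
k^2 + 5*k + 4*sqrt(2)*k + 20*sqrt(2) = (k + 5)*(k + 4*sqrt(2))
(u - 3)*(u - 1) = u^2 - 4*u + 3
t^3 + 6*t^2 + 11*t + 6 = (t + 1)*(t + 2)*(t + 3)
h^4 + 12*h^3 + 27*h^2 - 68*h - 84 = (h - 2)*(h + 1)*(h + 6)*(h + 7)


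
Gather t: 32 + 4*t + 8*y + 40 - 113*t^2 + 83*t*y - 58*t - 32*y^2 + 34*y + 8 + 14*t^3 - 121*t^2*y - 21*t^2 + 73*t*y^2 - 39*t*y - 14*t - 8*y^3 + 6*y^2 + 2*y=14*t^3 + t^2*(-121*y - 134) + t*(73*y^2 + 44*y - 68) - 8*y^3 - 26*y^2 + 44*y + 80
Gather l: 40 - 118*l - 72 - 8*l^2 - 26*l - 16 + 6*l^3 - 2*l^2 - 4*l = 6*l^3 - 10*l^2 - 148*l - 48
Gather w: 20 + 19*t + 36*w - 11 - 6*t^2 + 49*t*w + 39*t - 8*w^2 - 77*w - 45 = -6*t^2 + 58*t - 8*w^2 + w*(49*t - 41) - 36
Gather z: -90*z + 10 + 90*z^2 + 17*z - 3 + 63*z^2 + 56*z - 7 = 153*z^2 - 17*z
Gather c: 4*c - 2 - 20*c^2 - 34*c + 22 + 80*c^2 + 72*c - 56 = 60*c^2 + 42*c - 36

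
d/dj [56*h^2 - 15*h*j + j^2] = -15*h + 2*j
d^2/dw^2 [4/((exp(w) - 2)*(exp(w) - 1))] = 4*(4*exp(3*w) - 9*exp(2*w) + exp(w) + 6)*exp(w)/(exp(6*w) - 9*exp(5*w) + 33*exp(4*w) - 63*exp(3*w) + 66*exp(2*w) - 36*exp(w) + 8)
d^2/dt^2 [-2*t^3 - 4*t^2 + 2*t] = -12*t - 8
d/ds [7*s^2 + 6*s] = 14*s + 6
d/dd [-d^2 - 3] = -2*d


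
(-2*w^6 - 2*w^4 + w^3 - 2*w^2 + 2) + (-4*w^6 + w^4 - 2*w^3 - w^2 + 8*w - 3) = -6*w^6 - w^4 - w^3 - 3*w^2 + 8*w - 1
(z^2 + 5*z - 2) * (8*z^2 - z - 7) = 8*z^4 + 39*z^3 - 28*z^2 - 33*z + 14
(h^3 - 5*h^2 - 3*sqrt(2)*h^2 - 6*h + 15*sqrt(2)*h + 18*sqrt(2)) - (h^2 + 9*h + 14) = h^3 - 6*h^2 - 3*sqrt(2)*h^2 - 15*h + 15*sqrt(2)*h - 14 + 18*sqrt(2)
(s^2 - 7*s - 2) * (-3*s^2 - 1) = -3*s^4 + 21*s^3 + 5*s^2 + 7*s + 2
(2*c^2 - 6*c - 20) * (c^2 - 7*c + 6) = 2*c^4 - 20*c^3 + 34*c^2 + 104*c - 120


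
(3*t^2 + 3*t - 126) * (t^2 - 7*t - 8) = 3*t^4 - 18*t^3 - 171*t^2 + 858*t + 1008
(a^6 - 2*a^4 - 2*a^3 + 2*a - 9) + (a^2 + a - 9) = a^6 - 2*a^4 - 2*a^3 + a^2 + 3*a - 18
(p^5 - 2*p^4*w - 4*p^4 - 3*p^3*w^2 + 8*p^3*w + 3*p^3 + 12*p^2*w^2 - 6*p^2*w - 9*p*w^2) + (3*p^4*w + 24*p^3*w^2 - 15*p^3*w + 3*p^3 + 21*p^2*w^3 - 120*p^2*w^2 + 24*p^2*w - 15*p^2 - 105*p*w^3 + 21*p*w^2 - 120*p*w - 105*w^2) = p^5 + p^4*w - 4*p^4 + 21*p^3*w^2 - 7*p^3*w + 6*p^3 + 21*p^2*w^3 - 108*p^2*w^2 + 18*p^2*w - 15*p^2 - 105*p*w^3 + 12*p*w^2 - 120*p*w - 105*w^2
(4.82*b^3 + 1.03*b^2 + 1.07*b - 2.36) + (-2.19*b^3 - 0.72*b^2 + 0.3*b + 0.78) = 2.63*b^3 + 0.31*b^2 + 1.37*b - 1.58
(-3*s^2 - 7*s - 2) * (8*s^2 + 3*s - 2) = -24*s^4 - 65*s^3 - 31*s^2 + 8*s + 4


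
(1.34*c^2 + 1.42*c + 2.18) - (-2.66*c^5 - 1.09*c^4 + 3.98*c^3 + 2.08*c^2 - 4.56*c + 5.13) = 2.66*c^5 + 1.09*c^4 - 3.98*c^3 - 0.74*c^2 + 5.98*c - 2.95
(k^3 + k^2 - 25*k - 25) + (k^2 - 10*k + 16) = k^3 + 2*k^2 - 35*k - 9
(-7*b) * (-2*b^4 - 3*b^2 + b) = 14*b^5 + 21*b^3 - 7*b^2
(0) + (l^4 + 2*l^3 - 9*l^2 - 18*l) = l^4 + 2*l^3 - 9*l^2 - 18*l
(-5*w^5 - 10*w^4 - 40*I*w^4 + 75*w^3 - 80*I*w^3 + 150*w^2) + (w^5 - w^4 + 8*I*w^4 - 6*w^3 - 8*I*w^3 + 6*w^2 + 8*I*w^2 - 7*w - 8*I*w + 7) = -4*w^5 - 11*w^4 - 32*I*w^4 + 69*w^3 - 88*I*w^3 + 156*w^2 + 8*I*w^2 - 7*w - 8*I*w + 7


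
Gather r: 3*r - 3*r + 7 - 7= 0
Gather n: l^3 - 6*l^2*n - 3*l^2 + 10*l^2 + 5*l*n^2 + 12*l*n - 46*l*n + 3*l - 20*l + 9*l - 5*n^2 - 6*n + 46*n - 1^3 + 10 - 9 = l^3 + 7*l^2 - 8*l + n^2*(5*l - 5) + n*(-6*l^2 - 34*l + 40)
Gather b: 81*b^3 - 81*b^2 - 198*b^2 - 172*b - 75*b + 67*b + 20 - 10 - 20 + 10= 81*b^3 - 279*b^2 - 180*b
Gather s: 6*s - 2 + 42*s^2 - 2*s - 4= 42*s^2 + 4*s - 6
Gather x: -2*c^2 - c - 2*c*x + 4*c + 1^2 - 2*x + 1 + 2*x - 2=-2*c^2 - 2*c*x + 3*c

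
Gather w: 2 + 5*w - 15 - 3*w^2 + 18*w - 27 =-3*w^2 + 23*w - 40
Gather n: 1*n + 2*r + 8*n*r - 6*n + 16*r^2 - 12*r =n*(8*r - 5) + 16*r^2 - 10*r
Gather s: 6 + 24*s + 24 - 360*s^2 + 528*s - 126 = -360*s^2 + 552*s - 96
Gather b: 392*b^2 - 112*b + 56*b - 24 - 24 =392*b^2 - 56*b - 48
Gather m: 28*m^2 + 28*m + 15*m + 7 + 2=28*m^2 + 43*m + 9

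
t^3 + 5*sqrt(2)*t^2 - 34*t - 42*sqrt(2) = (t - 3*sqrt(2))*(t + sqrt(2))*(t + 7*sqrt(2))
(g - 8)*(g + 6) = g^2 - 2*g - 48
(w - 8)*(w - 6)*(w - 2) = w^3 - 16*w^2 + 76*w - 96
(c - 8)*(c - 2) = c^2 - 10*c + 16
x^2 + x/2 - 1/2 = (x - 1/2)*(x + 1)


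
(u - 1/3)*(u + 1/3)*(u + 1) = u^3 + u^2 - u/9 - 1/9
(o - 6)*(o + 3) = o^2 - 3*o - 18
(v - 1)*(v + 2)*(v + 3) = v^3 + 4*v^2 + v - 6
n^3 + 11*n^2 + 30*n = n*(n + 5)*(n + 6)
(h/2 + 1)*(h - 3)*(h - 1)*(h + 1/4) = h^4/2 - 7*h^3/8 - 11*h^2/4 + 19*h/8 + 3/4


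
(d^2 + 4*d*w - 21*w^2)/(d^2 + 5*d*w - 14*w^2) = (-d + 3*w)/(-d + 2*w)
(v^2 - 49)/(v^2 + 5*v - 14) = (v - 7)/(v - 2)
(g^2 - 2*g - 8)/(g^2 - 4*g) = (g + 2)/g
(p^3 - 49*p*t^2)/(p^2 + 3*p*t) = (p^2 - 49*t^2)/(p + 3*t)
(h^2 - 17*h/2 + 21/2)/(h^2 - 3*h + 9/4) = 2*(h - 7)/(2*h - 3)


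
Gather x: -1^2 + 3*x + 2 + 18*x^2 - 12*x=18*x^2 - 9*x + 1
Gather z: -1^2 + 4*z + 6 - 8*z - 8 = -4*z - 3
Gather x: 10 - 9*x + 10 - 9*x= 20 - 18*x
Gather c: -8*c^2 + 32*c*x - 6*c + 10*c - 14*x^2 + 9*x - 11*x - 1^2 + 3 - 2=-8*c^2 + c*(32*x + 4) - 14*x^2 - 2*x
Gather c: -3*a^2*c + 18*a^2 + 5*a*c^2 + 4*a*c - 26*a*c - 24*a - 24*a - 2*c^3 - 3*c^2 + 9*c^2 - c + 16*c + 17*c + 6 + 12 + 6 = 18*a^2 - 48*a - 2*c^3 + c^2*(5*a + 6) + c*(-3*a^2 - 22*a + 32) + 24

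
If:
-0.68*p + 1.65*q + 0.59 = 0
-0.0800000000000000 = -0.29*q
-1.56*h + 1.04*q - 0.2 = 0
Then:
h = 0.06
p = 1.54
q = 0.28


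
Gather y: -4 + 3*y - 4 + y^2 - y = y^2 + 2*y - 8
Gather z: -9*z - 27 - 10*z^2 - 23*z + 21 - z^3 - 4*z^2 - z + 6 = -z^3 - 14*z^2 - 33*z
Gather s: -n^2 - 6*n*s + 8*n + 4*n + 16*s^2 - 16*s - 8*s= -n^2 + 12*n + 16*s^2 + s*(-6*n - 24)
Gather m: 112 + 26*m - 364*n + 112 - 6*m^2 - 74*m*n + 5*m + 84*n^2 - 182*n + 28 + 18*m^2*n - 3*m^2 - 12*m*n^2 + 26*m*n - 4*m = m^2*(18*n - 9) + m*(-12*n^2 - 48*n + 27) + 84*n^2 - 546*n + 252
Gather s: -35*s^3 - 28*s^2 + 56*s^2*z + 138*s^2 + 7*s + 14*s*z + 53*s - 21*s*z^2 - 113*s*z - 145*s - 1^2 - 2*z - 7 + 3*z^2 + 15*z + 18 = -35*s^3 + s^2*(56*z + 110) + s*(-21*z^2 - 99*z - 85) + 3*z^2 + 13*z + 10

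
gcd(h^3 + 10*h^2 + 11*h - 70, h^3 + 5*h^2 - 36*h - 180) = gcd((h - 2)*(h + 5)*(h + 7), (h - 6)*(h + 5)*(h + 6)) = h + 5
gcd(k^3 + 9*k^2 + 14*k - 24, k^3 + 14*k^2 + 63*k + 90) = k + 6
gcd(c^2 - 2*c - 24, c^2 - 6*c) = c - 6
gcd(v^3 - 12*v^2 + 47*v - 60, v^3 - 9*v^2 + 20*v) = v^2 - 9*v + 20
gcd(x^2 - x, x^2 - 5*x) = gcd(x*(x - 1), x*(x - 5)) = x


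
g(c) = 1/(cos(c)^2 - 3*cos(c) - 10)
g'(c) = (2*sin(c)*cos(c) - 3*sin(c))/(cos(c)^2 - 3*cos(c) - 10)^2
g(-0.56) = -0.08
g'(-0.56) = 0.00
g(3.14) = -0.17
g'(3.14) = -0.00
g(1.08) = -0.09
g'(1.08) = -0.01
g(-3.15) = -0.17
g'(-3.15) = -0.00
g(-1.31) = -0.09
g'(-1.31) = 0.02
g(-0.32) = -0.08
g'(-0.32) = 0.00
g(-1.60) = -0.10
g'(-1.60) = 0.03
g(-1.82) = -0.11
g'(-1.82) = 0.04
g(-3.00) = -0.17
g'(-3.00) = 0.02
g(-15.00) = -0.14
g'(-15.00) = 0.06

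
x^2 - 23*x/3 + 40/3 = (x - 5)*(x - 8/3)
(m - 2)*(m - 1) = m^2 - 3*m + 2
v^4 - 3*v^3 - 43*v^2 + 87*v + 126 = (v - 7)*(v - 3)*(v + 1)*(v + 6)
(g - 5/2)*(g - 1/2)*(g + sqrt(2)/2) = g^3 - 3*g^2 + sqrt(2)*g^2/2 - 3*sqrt(2)*g/2 + 5*g/4 + 5*sqrt(2)/8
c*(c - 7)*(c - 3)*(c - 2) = c^4 - 12*c^3 + 41*c^2 - 42*c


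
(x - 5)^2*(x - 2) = x^3 - 12*x^2 + 45*x - 50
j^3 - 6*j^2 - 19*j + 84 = (j - 7)*(j - 3)*(j + 4)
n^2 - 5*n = n*(n - 5)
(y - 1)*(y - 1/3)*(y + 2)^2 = y^4 + 8*y^3/3 - y^2 - 4*y + 4/3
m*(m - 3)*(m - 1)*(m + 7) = m^4 + 3*m^3 - 25*m^2 + 21*m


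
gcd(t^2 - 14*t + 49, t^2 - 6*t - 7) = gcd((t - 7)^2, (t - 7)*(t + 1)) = t - 7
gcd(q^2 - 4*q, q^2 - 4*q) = q^2 - 4*q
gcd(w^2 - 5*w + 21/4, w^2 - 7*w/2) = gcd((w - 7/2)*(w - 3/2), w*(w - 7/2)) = w - 7/2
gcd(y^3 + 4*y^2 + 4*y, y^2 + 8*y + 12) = y + 2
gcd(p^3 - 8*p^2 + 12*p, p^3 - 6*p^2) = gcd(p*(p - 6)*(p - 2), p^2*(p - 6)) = p^2 - 6*p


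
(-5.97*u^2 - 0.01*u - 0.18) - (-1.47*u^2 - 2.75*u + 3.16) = -4.5*u^2 + 2.74*u - 3.34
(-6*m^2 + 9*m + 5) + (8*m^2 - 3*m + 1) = 2*m^2 + 6*m + 6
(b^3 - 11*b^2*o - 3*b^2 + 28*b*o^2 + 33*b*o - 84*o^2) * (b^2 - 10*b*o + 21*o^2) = b^5 - 21*b^4*o - 3*b^4 + 159*b^3*o^2 + 63*b^3*o - 511*b^2*o^3 - 477*b^2*o^2 + 588*b*o^4 + 1533*b*o^3 - 1764*o^4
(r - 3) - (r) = -3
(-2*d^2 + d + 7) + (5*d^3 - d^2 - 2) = 5*d^3 - 3*d^2 + d + 5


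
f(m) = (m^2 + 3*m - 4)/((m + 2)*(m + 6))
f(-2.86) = 1.63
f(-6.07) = 51.37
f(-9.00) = 2.38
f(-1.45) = -2.50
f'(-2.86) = 2.38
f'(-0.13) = 0.53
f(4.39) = 0.43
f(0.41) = -0.17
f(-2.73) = 1.98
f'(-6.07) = 714.38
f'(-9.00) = 0.42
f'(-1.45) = 5.13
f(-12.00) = 1.73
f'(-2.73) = 3.14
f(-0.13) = -0.40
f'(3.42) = 0.09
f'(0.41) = 0.34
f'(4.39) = 0.07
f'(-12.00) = 0.11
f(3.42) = 0.35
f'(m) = (2*m + 3)/((m + 2)*(m + 6)) - (m^2 + 3*m - 4)/((m + 2)*(m + 6)^2) - (m^2 + 3*m - 4)/((m + 2)^2*(m + 6)) = (5*m^2 + 32*m + 68)/(m^4 + 16*m^3 + 88*m^2 + 192*m + 144)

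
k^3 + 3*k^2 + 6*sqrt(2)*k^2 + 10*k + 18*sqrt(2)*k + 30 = (k + 3)*(k + sqrt(2))*(k + 5*sqrt(2))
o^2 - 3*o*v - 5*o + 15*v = (o - 5)*(o - 3*v)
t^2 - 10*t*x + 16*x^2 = (t - 8*x)*(t - 2*x)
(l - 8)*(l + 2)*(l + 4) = l^3 - 2*l^2 - 40*l - 64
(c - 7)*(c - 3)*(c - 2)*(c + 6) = c^4 - 6*c^3 - 31*c^2 + 204*c - 252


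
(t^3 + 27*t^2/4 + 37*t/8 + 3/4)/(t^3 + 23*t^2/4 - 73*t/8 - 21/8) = (2*t^2 + 13*t + 6)/(2*t^2 + 11*t - 21)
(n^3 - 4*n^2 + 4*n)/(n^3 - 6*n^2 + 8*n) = (n - 2)/(n - 4)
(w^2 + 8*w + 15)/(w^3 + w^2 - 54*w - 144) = (w + 5)/(w^2 - 2*w - 48)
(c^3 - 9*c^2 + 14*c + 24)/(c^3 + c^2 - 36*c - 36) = (c - 4)/(c + 6)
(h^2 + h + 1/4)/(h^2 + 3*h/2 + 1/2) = (h + 1/2)/(h + 1)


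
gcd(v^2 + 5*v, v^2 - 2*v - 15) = 1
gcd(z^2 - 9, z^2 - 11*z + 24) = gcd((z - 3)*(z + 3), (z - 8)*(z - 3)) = z - 3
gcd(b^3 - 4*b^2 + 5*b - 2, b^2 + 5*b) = 1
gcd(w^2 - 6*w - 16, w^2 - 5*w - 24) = w - 8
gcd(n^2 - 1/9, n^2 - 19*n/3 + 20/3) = 1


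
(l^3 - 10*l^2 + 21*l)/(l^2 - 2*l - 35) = l*(l - 3)/(l + 5)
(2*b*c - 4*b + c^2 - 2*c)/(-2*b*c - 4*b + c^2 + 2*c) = (-2*b*c + 4*b - c^2 + 2*c)/(2*b*c + 4*b - c^2 - 2*c)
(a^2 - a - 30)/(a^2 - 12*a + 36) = (a + 5)/(a - 6)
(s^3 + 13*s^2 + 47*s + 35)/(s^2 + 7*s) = s + 6 + 5/s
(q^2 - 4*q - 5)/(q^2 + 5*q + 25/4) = 4*(q^2 - 4*q - 5)/(4*q^2 + 20*q + 25)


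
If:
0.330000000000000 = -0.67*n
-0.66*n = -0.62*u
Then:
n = -0.49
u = -0.52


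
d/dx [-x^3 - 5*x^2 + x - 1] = -3*x^2 - 10*x + 1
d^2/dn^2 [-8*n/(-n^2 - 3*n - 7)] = 16*(n*(2*n + 3)^2 - 3*(n + 1)*(n^2 + 3*n + 7))/(n^2 + 3*n + 7)^3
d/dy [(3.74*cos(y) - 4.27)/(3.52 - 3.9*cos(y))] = 3.4882*sin(y)/(3.9*cos(y) - 3.52)^2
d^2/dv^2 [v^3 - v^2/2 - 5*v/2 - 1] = 6*v - 1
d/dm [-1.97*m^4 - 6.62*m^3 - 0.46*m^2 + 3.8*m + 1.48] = -7.88*m^3 - 19.86*m^2 - 0.92*m + 3.8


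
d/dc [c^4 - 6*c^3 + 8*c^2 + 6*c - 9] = 4*c^3 - 18*c^2 + 16*c + 6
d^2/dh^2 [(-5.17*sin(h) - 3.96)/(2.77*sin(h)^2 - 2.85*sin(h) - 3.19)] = (-39.668893*sin(h)^5 - 162.353301*sin(h)^4 - 100.97758*sin(h)^3 + 57.179067*sin(h)^2 + 69.920609*sin(h) + 40.307586)/(-2.77*sin(h)^2 + 2.85*sin(h) + 3.19)^3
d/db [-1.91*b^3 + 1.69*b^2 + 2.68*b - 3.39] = -5.73*b^2 + 3.38*b + 2.68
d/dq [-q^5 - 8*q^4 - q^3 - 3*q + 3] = -5*q^4 - 32*q^3 - 3*q^2 - 3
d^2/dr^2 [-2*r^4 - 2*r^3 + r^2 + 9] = -24*r^2 - 12*r + 2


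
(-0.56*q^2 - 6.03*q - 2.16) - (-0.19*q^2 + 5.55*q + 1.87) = -0.37*q^2 - 11.58*q - 4.03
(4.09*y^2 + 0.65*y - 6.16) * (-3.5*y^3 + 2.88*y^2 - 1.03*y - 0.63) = -14.315*y^5 + 9.5042*y^4 + 19.2193*y^3 - 20.987*y^2 + 5.9353*y + 3.8808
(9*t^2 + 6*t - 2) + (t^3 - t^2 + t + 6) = t^3 + 8*t^2 + 7*t + 4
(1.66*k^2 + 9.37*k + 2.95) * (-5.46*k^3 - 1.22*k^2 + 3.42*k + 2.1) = -9.0636*k^5 - 53.1854*k^4 - 21.8612*k^3 + 31.9324*k^2 + 29.766*k + 6.195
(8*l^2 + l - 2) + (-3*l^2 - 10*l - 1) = 5*l^2 - 9*l - 3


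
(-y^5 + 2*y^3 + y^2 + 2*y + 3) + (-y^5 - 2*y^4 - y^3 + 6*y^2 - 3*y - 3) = -2*y^5 - 2*y^4 + y^3 + 7*y^2 - y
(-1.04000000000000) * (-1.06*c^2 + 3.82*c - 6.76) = 1.1024*c^2 - 3.9728*c + 7.0304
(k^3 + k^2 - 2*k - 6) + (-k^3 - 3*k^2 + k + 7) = -2*k^2 - k + 1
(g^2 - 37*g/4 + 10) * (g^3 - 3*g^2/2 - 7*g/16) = g^5 - 43*g^4/4 + 375*g^3/16 - 701*g^2/64 - 35*g/8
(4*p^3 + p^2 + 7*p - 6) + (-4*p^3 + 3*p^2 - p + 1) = 4*p^2 + 6*p - 5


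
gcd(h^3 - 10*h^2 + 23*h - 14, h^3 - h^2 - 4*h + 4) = h^2 - 3*h + 2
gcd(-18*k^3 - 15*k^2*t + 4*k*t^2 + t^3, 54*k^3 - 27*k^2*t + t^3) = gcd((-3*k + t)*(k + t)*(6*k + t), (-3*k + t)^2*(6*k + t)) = -18*k^2 + 3*k*t + t^2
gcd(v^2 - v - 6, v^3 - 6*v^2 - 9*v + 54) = v - 3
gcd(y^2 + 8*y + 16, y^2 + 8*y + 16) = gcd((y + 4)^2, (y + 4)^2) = y^2 + 8*y + 16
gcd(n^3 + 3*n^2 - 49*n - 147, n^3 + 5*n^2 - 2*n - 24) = n + 3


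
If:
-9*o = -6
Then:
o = 2/3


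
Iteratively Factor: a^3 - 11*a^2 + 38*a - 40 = (a - 5)*(a^2 - 6*a + 8) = (a - 5)*(a - 2)*(a - 4)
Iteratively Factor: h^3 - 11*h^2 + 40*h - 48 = (h - 4)*(h^2 - 7*h + 12) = (h - 4)^2*(h - 3)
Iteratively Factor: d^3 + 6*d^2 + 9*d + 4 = (d + 1)*(d^2 + 5*d + 4) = (d + 1)^2*(d + 4)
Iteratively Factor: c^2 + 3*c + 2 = (c + 2)*(c + 1)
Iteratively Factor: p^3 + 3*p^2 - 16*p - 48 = (p + 4)*(p^2 - p - 12) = (p + 3)*(p + 4)*(p - 4)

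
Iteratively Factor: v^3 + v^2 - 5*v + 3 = (v - 1)*(v^2 + 2*v - 3) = (v - 1)^2*(v + 3)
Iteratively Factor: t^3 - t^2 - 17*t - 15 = (t + 1)*(t^2 - 2*t - 15) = (t - 5)*(t + 1)*(t + 3)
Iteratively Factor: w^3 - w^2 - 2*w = (w + 1)*(w^2 - 2*w) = w*(w + 1)*(w - 2)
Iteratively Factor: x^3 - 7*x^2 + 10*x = (x - 5)*(x^2 - 2*x) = x*(x - 5)*(x - 2)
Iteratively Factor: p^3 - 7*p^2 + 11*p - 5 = (p - 1)*(p^2 - 6*p + 5) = (p - 1)^2*(p - 5)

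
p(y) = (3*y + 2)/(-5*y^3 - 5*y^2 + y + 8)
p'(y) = (3*y + 2)*(15*y^2 + 10*y - 1)/(-5*y^3 - 5*y^2 + y + 8)^2 + 3/(-5*y^3 - 5*y^2 + y + 8)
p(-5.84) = -0.02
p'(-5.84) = -0.01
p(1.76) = -0.22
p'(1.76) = 0.33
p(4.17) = -0.03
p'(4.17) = 0.02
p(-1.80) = -0.18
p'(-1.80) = -0.12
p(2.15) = -0.13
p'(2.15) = 0.15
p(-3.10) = -0.07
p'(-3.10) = -0.04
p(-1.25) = -0.20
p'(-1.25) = 0.12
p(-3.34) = -0.06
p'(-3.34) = -0.04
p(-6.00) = -0.02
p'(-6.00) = -0.00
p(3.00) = -0.07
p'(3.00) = 0.05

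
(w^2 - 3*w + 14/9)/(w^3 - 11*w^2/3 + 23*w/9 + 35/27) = 3*(3*w - 2)/(9*w^2 - 12*w - 5)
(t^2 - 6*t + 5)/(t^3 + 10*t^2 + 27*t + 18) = (t^2 - 6*t + 5)/(t^3 + 10*t^2 + 27*t + 18)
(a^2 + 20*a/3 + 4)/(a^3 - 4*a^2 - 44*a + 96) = (a + 2/3)/(a^2 - 10*a + 16)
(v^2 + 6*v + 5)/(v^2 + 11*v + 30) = (v + 1)/(v + 6)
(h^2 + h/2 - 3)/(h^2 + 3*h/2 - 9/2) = (h + 2)/(h + 3)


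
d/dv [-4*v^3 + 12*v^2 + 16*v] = -12*v^2 + 24*v + 16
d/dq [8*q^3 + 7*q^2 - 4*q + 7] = 24*q^2 + 14*q - 4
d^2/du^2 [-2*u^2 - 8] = -4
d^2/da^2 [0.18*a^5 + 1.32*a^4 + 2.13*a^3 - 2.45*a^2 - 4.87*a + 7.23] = 3.6*a^3 + 15.84*a^2 + 12.78*a - 4.9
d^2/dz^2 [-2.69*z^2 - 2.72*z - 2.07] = -5.38000000000000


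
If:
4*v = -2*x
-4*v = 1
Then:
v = -1/4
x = 1/2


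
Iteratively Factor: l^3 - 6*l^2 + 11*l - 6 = (l - 1)*(l^2 - 5*l + 6) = (l - 2)*(l - 1)*(l - 3)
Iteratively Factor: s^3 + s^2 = (s + 1)*(s^2) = s*(s + 1)*(s)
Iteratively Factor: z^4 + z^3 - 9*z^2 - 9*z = (z + 1)*(z^3 - 9*z) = (z - 3)*(z + 1)*(z^2 + 3*z) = (z - 3)*(z + 1)*(z + 3)*(z)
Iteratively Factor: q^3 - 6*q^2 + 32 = (q + 2)*(q^2 - 8*q + 16) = (q - 4)*(q + 2)*(q - 4)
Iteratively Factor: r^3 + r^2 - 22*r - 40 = (r + 4)*(r^2 - 3*r - 10) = (r + 2)*(r + 4)*(r - 5)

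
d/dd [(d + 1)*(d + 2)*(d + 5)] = 3*d^2 + 16*d + 17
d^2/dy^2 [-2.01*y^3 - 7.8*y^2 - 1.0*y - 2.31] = -12.06*y - 15.6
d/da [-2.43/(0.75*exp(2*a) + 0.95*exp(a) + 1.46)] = (3.645*exp(a) + 2.3085)*exp(a)/(0.75*exp(2*a) + 0.95*exp(a) + 1.46)^2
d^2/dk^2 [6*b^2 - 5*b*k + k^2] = 2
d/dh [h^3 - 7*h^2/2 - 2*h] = 3*h^2 - 7*h - 2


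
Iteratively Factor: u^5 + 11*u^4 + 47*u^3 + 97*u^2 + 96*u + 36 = (u + 3)*(u^4 + 8*u^3 + 23*u^2 + 28*u + 12) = (u + 3)^2*(u^3 + 5*u^2 + 8*u + 4) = (u + 1)*(u + 3)^2*(u^2 + 4*u + 4) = (u + 1)*(u + 2)*(u + 3)^2*(u + 2)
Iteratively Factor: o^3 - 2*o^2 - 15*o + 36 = (o - 3)*(o^2 + o - 12) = (o - 3)^2*(o + 4)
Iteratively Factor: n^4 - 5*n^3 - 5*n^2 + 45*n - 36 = (n + 3)*(n^3 - 8*n^2 + 19*n - 12) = (n - 3)*(n + 3)*(n^2 - 5*n + 4) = (n - 4)*(n - 3)*(n + 3)*(n - 1)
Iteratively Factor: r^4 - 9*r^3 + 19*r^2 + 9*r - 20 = (r - 5)*(r^3 - 4*r^2 - r + 4) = (r - 5)*(r + 1)*(r^2 - 5*r + 4) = (r - 5)*(r - 4)*(r + 1)*(r - 1)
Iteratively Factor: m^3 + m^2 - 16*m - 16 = (m + 1)*(m^2 - 16) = (m + 1)*(m + 4)*(m - 4)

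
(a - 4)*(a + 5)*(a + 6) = a^3 + 7*a^2 - 14*a - 120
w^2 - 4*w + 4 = (w - 2)^2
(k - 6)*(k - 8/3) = k^2 - 26*k/3 + 16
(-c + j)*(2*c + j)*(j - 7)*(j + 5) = -2*c^2*j^2 + 4*c^2*j + 70*c^2 + c*j^3 - 2*c*j^2 - 35*c*j + j^4 - 2*j^3 - 35*j^2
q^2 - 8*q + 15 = (q - 5)*(q - 3)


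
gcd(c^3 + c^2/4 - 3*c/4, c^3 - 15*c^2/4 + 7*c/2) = c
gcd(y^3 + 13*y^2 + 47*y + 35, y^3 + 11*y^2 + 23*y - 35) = y^2 + 12*y + 35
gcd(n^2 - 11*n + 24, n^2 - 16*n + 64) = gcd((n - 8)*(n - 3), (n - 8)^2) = n - 8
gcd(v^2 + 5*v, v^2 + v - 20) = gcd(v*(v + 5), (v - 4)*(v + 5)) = v + 5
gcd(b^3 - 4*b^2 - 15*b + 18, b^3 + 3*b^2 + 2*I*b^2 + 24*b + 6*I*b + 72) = b + 3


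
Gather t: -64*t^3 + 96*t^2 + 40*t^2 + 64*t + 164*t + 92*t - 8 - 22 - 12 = -64*t^3 + 136*t^2 + 320*t - 42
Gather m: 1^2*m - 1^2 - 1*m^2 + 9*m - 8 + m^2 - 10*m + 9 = 0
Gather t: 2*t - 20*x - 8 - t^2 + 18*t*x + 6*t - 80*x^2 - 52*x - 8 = -t^2 + t*(18*x + 8) - 80*x^2 - 72*x - 16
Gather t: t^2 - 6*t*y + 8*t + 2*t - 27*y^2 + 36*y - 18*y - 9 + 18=t^2 + t*(10 - 6*y) - 27*y^2 + 18*y + 9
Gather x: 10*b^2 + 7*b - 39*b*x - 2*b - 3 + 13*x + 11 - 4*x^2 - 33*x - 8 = 10*b^2 + 5*b - 4*x^2 + x*(-39*b - 20)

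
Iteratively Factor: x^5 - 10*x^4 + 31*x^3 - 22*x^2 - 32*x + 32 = (x - 1)*(x^4 - 9*x^3 + 22*x^2 - 32) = (x - 4)*(x - 1)*(x^3 - 5*x^2 + 2*x + 8) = (x - 4)*(x - 1)*(x + 1)*(x^2 - 6*x + 8) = (x - 4)*(x - 2)*(x - 1)*(x + 1)*(x - 4)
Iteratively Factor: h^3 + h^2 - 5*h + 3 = (h - 1)*(h^2 + 2*h - 3) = (h - 1)^2*(h + 3)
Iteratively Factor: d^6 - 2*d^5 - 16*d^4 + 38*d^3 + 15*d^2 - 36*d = (d - 3)*(d^5 + d^4 - 13*d^3 - d^2 + 12*d) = (d - 3)*(d + 4)*(d^4 - 3*d^3 - d^2 + 3*d) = d*(d - 3)*(d + 4)*(d^3 - 3*d^2 - d + 3) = d*(d - 3)*(d - 1)*(d + 4)*(d^2 - 2*d - 3) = d*(d - 3)*(d - 1)*(d + 1)*(d + 4)*(d - 3)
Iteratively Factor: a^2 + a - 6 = (a - 2)*(a + 3)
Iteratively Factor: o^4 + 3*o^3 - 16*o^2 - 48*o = (o + 3)*(o^3 - 16*o) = (o + 3)*(o + 4)*(o^2 - 4*o) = (o - 4)*(o + 3)*(o + 4)*(o)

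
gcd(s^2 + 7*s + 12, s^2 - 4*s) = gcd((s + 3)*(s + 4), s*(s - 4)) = 1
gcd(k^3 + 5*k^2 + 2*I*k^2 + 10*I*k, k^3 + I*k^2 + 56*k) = k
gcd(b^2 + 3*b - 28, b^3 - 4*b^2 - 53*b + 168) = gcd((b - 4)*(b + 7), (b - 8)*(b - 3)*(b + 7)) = b + 7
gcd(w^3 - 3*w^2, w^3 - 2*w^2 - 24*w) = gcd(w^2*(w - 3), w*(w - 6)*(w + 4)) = w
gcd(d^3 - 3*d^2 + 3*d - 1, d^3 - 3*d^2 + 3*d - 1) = d^3 - 3*d^2 + 3*d - 1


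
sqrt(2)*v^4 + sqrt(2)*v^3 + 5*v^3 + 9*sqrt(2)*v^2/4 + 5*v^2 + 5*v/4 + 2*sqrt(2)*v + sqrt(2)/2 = (v + 1/2)^2*(v + 2*sqrt(2))*(sqrt(2)*v + 1)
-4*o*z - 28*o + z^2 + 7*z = (-4*o + z)*(z + 7)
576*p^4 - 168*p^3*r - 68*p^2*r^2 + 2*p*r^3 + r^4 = (-8*p + r)*(-2*p + r)*(6*p + r)^2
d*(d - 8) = d^2 - 8*d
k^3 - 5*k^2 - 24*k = k*(k - 8)*(k + 3)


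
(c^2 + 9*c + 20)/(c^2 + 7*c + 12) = (c + 5)/(c + 3)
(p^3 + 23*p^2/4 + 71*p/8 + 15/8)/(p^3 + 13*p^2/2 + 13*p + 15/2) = (p + 1/4)/(p + 1)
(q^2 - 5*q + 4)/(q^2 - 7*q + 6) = (q - 4)/(q - 6)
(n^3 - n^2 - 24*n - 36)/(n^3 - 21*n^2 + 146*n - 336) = (n^2 + 5*n + 6)/(n^2 - 15*n + 56)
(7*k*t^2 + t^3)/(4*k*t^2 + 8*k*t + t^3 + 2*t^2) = t*(7*k + t)/(4*k*t + 8*k + t^2 + 2*t)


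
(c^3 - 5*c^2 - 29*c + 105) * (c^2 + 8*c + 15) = c^5 + 3*c^4 - 54*c^3 - 202*c^2 + 405*c + 1575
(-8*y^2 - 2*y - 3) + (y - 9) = -8*y^2 - y - 12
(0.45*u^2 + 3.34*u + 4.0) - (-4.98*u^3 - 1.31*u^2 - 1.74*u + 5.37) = 4.98*u^3 + 1.76*u^2 + 5.08*u - 1.37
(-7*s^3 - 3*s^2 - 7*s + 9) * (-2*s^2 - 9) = 14*s^5 + 6*s^4 + 77*s^3 + 9*s^2 + 63*s - 81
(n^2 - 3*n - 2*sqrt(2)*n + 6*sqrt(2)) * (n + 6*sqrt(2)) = n^3 - 3*n^2 + 4*sqrt(2)*n^2 - 24*n - 12*sqrt(2)*n + 72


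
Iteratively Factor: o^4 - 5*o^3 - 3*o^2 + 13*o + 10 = (o - 2)*(o^3 - 3*o^2 - 9*o - 5) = (o - 5)*(o - 2)*(o^2 + 2*o + 1) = (o - 5)*(o - 2)*(o + 1)*(o + 1)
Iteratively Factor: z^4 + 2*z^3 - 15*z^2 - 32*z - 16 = (z + 1)*(z^3 + z^2 - 16*z - 16) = (z + 1)^2*(z^2 - 16) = (z - 4)*(z + 1)^2*(z + 4)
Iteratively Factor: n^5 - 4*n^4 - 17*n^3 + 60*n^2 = (n)*(n^4 - 4*n^3 - 17*n^2 + 60*n) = n^2*(n^3 - 4*n^2 - 17*n + 60) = n^2*(n - 5)*(n^2 + n - 12) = n^2*(n - 5)*(n + 4)*(n - 3)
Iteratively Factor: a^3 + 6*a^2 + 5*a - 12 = (a + 4)*(a^2 + 2*a - 3) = (a + 3)*(a + 4)*(a - 1)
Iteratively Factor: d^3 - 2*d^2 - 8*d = (d - 4)*(d^2 + 2*d) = (d - 4)*(d + 2)*(d)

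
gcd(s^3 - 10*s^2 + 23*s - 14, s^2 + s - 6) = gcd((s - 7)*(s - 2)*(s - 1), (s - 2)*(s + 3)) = s - 2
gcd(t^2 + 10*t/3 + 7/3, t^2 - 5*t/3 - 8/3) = t + 1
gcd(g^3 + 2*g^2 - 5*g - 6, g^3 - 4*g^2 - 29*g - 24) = g^2 + 4*g + 3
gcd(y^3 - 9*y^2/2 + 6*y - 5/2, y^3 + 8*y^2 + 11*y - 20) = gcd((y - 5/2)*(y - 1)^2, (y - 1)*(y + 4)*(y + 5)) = y - 1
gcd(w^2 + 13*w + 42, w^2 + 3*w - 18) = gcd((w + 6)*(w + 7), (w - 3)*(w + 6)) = w + 6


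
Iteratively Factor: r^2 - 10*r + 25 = (r - 5)*(r - 5)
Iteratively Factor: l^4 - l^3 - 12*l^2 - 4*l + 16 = (l + 2)*(l^3 - 3*l^2 - 6*l + 8) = (l - 1)*(l + 2)*(l^2 - 2*l - 8) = (l - 1)*(l + 2)^2*(l - 4)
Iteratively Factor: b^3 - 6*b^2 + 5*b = (b - 5)*(b^2 - b) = b*(b - 5)*(b - 1)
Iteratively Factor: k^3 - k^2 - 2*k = (k - 2)*(k^2 + k) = (k - 2)*(k + 1)*(k)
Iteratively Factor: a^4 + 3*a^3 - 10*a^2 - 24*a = (a - 3)*(a^3 + 6*a^2 + 8*a) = (a - 3)*(a + 2)*(a^2 + 4*a) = (a - 3)*(a + 2)*(a + 4)*(a)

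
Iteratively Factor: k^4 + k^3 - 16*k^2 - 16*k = (k - 4)*(k^3 + 5*k^2 + 4*k) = (k - 4)*(k + 4)*(k^2 + k) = (k - 4)*(k + 1)*(k + 4)*(k)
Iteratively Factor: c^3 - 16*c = (c + 4)*(c^2 - 4*c) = c*(c + 4)*(c - 4)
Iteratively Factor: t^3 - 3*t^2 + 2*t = (t)*(t^2 - 3*t + 2) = t*(t - 1)*(t - 2)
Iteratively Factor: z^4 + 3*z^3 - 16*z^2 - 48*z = (z - 4)*(z^3 + 7*z^2 + 12*z) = (z - 4)*(z + 4)*(z^2 + 3*z) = (z - 4)*(z + 3)*(z + 4)*(z)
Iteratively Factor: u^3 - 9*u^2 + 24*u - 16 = (u - 4)*(u^2 - 5*u + 4) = (u - 4)*(u - 1)*(u - 4)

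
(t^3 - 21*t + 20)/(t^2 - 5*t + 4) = t + 5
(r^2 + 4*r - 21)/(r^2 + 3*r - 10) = (r^2 + 4*r - 21)/(r^2 + 3*r - 10)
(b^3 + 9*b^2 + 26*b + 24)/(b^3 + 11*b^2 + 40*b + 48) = (b + 2)/(b + 4)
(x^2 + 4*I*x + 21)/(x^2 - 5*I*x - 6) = (x + 7*I)/(x - 2*I)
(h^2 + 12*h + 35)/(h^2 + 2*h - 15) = (h + 7)/(h - 3)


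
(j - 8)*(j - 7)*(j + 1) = j^3 - 14*j^2 + 41*j + 56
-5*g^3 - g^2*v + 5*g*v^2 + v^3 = (-g + v)*(g + v)*(5*g + v)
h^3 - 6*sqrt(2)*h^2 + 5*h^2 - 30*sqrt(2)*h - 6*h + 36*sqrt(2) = (h - 1)*(h + 6)*(h - 6*sqrt(2))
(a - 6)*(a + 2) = a^2 - 4*a - 12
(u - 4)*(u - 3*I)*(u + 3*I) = u^3 - 4*u^2 + 9*u - 36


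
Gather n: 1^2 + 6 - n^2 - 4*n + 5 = -n^2 - 4*n + 12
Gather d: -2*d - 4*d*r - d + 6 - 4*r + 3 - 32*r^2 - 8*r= d*(-4*r - 3) - 32*r^2 - 12*r + 9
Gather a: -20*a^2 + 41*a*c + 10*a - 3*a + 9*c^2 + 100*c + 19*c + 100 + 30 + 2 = -20*a^2 + a*(41*c + 7) + 9*c^2 + 119*c + 132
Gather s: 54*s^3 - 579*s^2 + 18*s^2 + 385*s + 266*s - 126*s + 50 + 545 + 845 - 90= 54*s^3 - 561*s^2 + 525*s + 1350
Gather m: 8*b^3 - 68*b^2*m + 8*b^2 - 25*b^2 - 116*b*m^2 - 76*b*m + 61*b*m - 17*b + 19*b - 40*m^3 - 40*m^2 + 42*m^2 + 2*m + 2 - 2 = 8*b^3 - 17*b^2 + 2*b - 40*m^3 + m^2*(2 - 116*b) + m*(-68*b^2 - 15*b + 2)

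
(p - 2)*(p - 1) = p^2 - 3*p + 2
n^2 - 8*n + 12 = (n - 6)*(n - 2)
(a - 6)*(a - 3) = a^2 - 9*a + 18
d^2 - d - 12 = (d - 4)*(d + 3)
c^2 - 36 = (c - 6)*(c + 6)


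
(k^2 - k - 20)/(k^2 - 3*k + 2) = (k^2 - k - 20)/(k^2 - 3*k + 2)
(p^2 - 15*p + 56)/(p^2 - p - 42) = (p - 8)/(p + 6)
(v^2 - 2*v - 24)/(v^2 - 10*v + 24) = (v + 4)/(v - 4)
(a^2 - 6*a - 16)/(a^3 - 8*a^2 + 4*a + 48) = (a - 8)/(a^2 - 10*a + 24)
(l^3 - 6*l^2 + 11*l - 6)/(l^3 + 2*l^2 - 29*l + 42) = (l - 1)/(l + 7)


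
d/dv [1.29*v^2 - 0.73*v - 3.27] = 2.58*v - 0.73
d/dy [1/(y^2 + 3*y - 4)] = (-2*y - 3)/(y^2 + 3*y - 4)^2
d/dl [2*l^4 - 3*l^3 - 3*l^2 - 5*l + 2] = 8*l^3 - 9*l^2 - 6*l - 5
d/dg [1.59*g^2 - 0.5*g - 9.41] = 3.18*g - 0.5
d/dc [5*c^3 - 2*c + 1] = 15*c^2 - 2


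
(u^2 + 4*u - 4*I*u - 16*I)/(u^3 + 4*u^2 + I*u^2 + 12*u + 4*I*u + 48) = (u - 4*I)/(u^2 + I*u + 12)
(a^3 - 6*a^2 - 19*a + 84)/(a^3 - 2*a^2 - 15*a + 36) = (a - 7)/(a - 3)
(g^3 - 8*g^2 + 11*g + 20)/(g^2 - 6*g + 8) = (g^2 - 4*g - 5)/(g - 2)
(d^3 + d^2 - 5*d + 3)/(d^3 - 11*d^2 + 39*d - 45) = (d^3 + d^2 - 5*d + 3)/(d^3 - 11*d^2 + 39*d - 45)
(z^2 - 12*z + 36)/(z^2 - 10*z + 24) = (z - 6)/(z - 4)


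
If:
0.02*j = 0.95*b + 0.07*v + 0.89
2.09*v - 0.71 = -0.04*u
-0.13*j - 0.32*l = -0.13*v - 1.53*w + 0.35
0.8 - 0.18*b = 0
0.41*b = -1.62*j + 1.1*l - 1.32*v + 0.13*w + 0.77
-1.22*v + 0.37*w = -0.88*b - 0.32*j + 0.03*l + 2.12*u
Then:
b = 4.44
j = 253.29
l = 361.68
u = 52.35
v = -0.66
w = 97.45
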